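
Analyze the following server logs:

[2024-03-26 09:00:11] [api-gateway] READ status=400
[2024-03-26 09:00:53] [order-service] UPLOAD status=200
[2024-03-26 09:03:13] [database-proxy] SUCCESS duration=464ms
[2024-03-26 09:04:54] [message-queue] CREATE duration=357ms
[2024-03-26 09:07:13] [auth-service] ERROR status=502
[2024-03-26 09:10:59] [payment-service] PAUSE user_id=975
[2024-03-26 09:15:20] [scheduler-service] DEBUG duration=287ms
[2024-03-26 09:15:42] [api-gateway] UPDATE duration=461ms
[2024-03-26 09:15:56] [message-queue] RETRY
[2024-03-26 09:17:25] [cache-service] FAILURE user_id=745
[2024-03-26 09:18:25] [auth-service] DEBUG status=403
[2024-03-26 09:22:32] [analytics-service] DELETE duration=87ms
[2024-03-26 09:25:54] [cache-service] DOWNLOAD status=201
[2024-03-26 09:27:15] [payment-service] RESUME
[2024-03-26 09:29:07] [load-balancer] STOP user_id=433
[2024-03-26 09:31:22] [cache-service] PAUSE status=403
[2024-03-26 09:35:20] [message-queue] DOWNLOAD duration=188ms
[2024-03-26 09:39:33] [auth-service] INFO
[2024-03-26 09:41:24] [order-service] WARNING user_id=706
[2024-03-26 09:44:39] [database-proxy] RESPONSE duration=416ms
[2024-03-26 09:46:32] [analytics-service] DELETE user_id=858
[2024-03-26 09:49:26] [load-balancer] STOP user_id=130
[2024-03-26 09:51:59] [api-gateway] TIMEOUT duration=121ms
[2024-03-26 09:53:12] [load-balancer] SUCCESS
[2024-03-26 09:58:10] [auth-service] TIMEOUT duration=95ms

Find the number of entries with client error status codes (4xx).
3

To find matching entries:

1. Pattern to match: client error status codes (4xx)
2. Scan each log entry for the pattern
3. Count matches: 3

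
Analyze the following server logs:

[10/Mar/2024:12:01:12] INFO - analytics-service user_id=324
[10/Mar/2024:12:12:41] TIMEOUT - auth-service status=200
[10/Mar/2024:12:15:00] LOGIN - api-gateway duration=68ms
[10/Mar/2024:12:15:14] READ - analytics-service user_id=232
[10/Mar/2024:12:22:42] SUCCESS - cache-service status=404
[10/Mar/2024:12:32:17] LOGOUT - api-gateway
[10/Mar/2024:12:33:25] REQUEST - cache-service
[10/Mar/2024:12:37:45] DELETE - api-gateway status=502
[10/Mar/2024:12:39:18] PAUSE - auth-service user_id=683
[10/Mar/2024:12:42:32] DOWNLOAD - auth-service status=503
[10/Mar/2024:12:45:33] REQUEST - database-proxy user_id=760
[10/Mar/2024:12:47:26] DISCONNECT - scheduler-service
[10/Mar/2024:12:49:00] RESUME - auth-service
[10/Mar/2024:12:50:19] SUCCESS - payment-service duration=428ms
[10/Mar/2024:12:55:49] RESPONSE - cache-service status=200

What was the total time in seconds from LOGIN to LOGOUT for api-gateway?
1037

To calculate state duration:

1. Find LOGIN event for api-gateway: 10/Mar/2024:12:15:00
2. Find LOGOUT event for api-gateway: 10/Mar/2024:12:32:17
3. Calculate duration: 10/Mar/2024:12:32:17 - 10/Mar/2024:12:15:00 = 1037 seconds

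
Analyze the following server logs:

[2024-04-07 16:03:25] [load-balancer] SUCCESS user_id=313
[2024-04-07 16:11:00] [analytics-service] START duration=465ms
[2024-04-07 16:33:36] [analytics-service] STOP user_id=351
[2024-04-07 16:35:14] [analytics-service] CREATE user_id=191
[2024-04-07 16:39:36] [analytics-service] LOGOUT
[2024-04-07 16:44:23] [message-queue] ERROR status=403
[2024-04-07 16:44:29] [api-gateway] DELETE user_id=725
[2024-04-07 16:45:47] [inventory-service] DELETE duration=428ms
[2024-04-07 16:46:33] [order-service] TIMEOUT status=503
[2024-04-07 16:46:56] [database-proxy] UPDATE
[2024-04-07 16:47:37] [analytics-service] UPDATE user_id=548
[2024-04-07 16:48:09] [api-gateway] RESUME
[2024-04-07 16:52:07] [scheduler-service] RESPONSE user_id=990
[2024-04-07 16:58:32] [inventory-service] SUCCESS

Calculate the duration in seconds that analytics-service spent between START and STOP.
1356

To calculate state duration:

1. Find START event for analytics-service: 2024-04-07 16:11:00
2. Find STOP event for analytics-service: 2024-04-07 16:33:36
3. Calculate duration: 2024-04-07 16:33:36 - 2024-04-07 16:11:00 = 1356 seconds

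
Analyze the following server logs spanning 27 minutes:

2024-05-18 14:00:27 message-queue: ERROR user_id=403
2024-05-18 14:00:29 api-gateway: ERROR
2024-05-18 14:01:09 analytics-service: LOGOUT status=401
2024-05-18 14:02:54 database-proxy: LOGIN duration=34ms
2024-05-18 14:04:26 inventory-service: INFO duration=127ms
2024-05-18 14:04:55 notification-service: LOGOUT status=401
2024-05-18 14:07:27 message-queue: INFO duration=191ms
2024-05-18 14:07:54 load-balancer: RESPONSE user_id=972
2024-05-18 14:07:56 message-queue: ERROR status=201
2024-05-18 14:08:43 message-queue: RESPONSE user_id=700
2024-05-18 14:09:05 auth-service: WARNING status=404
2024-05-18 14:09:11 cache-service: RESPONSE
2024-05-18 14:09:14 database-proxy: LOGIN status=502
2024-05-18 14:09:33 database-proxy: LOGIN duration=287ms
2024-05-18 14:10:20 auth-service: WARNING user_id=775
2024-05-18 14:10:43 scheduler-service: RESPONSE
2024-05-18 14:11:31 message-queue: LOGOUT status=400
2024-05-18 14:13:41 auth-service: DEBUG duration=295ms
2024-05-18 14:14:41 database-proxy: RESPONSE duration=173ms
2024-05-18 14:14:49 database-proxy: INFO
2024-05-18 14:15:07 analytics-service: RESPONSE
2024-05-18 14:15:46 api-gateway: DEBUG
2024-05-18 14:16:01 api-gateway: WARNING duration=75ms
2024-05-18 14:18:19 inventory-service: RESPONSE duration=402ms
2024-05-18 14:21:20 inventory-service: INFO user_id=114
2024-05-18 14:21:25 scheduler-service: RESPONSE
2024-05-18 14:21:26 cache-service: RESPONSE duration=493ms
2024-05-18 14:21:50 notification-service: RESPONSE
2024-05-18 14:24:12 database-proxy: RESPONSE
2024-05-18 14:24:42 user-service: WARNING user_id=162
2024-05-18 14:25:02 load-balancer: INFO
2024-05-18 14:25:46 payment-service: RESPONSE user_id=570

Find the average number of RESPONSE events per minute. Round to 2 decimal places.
0.44

To calculate the rate:

1. Count total RESPONSE events: 12
2. Total time period: 27 minutes
3. Rate = 12 / 27 = 0.44 events per minute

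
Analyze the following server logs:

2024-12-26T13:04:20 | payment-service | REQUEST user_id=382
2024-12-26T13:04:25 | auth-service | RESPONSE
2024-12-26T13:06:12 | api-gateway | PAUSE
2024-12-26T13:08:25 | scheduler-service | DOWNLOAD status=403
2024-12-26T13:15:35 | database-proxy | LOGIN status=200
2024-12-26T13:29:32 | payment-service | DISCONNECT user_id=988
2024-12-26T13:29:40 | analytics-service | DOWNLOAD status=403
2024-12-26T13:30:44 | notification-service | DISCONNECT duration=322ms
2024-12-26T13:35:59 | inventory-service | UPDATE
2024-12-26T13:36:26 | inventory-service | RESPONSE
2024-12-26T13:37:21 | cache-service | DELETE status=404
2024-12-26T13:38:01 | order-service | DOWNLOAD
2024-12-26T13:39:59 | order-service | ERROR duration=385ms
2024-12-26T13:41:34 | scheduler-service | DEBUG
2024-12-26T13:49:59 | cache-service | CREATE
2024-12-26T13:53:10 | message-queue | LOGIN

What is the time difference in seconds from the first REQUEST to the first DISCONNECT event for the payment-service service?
1512

To find the time between events:

1. Locate the first REQUEST event for payment-service: 2024-12-26T13:04:20
2. Locate the first DISCONNECT event for payment-service: 2024-12-26T13:29:32
3. Calculate the difference: 2024-12-26T13:29:32 - 2024-12-26T13:04:20 = 1512 seconds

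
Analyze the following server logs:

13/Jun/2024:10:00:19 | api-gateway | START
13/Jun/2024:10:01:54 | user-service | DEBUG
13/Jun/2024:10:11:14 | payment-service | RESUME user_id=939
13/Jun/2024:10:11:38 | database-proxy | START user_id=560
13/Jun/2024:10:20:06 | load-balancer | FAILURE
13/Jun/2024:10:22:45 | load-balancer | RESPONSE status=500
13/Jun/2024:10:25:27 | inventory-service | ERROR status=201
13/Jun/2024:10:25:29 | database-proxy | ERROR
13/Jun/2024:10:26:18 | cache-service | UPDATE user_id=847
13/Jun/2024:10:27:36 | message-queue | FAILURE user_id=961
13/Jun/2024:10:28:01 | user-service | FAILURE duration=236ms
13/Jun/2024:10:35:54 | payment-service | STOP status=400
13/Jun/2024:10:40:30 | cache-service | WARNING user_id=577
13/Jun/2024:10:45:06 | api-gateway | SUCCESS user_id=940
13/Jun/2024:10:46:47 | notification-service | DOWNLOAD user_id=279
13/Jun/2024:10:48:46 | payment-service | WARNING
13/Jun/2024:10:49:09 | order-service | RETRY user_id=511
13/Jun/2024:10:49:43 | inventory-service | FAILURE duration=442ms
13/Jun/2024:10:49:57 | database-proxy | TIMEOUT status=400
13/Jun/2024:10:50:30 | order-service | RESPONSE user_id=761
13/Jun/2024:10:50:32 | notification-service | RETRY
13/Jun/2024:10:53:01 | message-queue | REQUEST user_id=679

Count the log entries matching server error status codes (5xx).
1

To find matching entries:

1. Pattern to match: server error status codes (5xx)
2. Scan each log entry for the pattern
3. Count matches: 1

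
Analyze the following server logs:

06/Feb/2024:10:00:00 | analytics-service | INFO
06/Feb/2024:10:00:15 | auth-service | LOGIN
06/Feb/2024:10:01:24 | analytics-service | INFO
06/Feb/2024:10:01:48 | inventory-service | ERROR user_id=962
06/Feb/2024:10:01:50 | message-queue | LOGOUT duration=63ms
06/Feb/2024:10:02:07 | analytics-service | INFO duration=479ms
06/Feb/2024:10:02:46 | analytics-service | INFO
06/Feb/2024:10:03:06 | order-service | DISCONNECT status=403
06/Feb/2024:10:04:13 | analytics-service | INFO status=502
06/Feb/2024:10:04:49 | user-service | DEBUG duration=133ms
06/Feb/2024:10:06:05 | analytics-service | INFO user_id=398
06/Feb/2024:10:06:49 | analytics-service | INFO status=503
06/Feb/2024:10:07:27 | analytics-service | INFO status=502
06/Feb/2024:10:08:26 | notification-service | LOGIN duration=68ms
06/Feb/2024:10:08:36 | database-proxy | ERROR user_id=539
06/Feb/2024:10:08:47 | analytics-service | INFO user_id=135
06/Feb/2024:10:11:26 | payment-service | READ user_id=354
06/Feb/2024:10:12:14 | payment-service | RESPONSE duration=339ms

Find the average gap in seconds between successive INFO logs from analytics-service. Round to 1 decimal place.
65.9

To calculate average interval:

1. Find all INFO events for analytics-service in order
2. Calculate time gaps between consecutive events
3. Compute mean of gaps: 527 / 8 = 65.9 seconds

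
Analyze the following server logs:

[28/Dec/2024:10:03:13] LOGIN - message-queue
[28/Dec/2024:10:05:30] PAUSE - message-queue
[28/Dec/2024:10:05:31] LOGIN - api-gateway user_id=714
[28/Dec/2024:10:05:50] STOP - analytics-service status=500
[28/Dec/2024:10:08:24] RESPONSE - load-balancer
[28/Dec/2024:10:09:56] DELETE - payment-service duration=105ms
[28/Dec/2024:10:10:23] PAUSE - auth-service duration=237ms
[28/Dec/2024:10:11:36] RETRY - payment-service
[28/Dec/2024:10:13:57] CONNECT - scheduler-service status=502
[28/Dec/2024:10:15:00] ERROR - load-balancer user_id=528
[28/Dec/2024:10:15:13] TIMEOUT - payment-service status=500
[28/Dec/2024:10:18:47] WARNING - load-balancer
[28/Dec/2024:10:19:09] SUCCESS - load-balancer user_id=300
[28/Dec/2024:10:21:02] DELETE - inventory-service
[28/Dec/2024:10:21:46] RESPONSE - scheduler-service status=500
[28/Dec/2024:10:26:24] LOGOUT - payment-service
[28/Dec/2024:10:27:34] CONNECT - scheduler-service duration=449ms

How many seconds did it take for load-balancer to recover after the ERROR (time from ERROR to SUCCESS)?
249

To calculate recovery time:

1. Find ERROR event for load-balancer: 28/Dec/2024:10:15:00
2. Find next SUCCESS event for load-balancer: 28/Dec/2024:10:19:09
3. Recovery time: 28/Dec/2024:10:19:09 - 28/Dec/2024:10:15:00 = 249 seconds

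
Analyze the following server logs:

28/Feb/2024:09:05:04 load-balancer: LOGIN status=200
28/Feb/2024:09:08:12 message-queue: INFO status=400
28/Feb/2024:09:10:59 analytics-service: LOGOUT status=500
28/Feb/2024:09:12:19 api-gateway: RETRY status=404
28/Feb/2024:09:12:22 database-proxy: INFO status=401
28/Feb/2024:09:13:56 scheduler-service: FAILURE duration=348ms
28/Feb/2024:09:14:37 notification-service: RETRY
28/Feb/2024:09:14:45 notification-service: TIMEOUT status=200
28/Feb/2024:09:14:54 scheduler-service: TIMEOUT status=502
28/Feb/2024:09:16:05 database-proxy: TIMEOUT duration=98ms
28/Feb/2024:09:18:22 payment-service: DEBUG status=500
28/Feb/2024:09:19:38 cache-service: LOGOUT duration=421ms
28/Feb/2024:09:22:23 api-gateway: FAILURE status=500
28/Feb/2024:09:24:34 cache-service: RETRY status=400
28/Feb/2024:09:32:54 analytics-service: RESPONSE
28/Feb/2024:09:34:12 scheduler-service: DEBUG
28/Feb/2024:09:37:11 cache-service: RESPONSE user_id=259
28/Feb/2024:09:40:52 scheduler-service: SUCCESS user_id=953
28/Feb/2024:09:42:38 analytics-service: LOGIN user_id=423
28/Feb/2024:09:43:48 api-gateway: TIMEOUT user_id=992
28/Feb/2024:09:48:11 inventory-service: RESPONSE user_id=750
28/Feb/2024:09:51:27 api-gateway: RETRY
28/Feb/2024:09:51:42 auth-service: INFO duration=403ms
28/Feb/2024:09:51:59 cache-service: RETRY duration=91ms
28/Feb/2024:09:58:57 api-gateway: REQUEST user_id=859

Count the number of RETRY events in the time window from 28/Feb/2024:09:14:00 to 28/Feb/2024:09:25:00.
2

To count events in the time window:

1. Window boundaries: 28/Feb/2024:09:14:00 to 28/Feb/2024:09:25:00
2. Filter for RETRY events within this window
3. Count matching events: 2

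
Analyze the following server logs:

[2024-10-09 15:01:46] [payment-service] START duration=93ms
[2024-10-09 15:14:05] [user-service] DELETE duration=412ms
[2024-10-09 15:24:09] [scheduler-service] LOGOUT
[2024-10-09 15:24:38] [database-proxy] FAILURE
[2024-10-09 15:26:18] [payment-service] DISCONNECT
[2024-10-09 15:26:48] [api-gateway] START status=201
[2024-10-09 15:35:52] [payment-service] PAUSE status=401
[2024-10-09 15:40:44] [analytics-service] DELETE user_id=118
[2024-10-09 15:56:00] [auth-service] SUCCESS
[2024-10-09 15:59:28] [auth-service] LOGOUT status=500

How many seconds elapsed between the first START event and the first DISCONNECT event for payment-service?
1472

To find the time between events:

1. Locate the first START event for payment-service: 2024-10-09 15:01:46
2. Locate the first DISCONNECT event for payment-service: 2024-10-09 15:26:18
3. Calculate the difference: 2024-10-09 15:26:18 - 2024-10-09 15:01:46 = 1472 seconds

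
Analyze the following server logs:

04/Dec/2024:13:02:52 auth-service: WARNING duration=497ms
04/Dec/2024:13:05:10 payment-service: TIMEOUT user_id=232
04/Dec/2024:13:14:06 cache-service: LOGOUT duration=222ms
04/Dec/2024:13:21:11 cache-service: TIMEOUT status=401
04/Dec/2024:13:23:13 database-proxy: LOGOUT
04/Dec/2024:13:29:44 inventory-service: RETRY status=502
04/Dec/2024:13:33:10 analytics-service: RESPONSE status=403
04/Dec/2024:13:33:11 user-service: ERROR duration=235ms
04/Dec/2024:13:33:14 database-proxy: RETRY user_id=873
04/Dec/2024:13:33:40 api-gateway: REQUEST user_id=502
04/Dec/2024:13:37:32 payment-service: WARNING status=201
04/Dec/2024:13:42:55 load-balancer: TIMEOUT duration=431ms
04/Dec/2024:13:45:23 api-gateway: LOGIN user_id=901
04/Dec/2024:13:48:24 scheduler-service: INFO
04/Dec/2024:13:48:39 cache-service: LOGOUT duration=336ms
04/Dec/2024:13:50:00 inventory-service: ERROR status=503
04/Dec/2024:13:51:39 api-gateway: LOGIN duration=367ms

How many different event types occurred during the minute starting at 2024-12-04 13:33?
4

To count unique event types:

1. Filter events in the minute starting at 2024-12-04 13:33
2. Extract event types from matching entries
3. Count unique types: 4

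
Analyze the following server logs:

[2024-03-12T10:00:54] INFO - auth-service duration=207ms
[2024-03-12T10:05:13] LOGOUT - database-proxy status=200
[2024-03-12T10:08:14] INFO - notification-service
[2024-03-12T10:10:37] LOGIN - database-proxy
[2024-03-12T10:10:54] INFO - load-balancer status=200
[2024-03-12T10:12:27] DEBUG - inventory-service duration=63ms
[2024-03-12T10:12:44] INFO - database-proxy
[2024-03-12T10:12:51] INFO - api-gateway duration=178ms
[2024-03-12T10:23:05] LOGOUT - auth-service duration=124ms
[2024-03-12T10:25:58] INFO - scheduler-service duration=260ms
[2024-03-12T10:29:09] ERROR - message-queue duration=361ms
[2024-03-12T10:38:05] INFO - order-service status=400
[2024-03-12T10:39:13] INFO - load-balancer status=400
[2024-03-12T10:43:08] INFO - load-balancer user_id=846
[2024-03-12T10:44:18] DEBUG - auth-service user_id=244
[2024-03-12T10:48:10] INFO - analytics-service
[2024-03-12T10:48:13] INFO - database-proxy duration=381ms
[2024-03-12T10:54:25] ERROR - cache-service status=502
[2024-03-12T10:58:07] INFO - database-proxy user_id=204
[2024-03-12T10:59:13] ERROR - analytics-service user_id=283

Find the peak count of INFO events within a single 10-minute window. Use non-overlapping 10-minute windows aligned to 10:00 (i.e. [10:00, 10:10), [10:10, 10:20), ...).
3

To find the burst window:

1. Divide the log period into non-overlapping 10-minute windows starting at 10:00
2. Count INFO events in each window
3. Find the window with maximum count
4. Maximum events in a window: 3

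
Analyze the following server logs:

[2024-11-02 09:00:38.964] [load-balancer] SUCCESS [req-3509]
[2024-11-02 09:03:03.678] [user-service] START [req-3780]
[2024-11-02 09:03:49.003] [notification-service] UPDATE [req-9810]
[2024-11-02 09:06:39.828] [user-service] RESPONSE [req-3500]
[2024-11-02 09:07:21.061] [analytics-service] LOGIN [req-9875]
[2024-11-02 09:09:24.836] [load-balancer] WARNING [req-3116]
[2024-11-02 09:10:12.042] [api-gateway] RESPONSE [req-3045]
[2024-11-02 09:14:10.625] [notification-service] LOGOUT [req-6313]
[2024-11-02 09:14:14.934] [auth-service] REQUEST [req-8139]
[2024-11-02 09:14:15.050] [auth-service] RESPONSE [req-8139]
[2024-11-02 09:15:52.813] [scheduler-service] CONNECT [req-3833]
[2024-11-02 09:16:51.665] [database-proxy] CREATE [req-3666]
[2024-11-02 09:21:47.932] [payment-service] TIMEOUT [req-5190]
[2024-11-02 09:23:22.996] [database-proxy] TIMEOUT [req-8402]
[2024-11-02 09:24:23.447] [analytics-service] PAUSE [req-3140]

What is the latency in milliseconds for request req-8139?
116

To calculate latency:

1. Find REQUEST with id req-8139: 2024-11-02 09:14:14.934
2. Find RESPONSE with id req-8139: 2024-11-02 09:14:15.050
3. Latency: 2024-11-02 09:14:15.050 - 2024-11-02 09:14:14.934 = 116ms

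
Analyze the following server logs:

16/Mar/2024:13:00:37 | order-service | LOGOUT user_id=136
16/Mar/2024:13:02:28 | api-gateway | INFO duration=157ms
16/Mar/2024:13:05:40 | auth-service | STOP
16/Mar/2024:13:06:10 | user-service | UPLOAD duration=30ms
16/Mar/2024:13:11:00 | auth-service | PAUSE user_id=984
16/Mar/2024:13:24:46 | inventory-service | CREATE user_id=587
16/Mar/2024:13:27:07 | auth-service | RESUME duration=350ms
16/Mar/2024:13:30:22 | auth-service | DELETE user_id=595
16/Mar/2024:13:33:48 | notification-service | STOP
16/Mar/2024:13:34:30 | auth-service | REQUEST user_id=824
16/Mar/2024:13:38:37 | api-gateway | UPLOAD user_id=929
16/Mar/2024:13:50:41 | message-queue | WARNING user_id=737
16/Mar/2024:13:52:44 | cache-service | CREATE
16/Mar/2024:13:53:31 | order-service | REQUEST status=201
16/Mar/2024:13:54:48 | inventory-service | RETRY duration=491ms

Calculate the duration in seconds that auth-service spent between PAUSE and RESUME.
967

To calculate state duration:

1. Find PAUSE event for auth-service: 16/Mar/2024:13:11:00
2. Find RESUME event for auth-service: 16/Mar/2024:13:27:07
3. Calculate duration: 16/Mar/2024:13:27:07 - 16/Mar/2024:13:11:00 = 967 seconds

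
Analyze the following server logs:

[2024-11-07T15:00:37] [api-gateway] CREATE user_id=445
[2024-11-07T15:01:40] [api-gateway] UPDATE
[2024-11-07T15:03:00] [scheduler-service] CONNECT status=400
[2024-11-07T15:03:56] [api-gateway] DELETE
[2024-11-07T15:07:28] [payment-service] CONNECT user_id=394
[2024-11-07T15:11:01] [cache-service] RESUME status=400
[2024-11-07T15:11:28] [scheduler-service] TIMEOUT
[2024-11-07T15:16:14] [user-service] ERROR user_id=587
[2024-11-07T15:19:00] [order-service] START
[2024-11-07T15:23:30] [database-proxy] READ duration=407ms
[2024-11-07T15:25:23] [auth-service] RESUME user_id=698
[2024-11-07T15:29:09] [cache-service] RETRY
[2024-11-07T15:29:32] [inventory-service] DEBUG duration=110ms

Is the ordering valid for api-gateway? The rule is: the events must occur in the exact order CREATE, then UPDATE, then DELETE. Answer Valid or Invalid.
Valid

To validate ordering:

1. Required order: CREATE → UPDATE → DELETE
2. Rule: the events must occur in the exact order CREATE, then UPDATE, then DELETE
3. Check actual order of events for api-gateway
4. Result: Valid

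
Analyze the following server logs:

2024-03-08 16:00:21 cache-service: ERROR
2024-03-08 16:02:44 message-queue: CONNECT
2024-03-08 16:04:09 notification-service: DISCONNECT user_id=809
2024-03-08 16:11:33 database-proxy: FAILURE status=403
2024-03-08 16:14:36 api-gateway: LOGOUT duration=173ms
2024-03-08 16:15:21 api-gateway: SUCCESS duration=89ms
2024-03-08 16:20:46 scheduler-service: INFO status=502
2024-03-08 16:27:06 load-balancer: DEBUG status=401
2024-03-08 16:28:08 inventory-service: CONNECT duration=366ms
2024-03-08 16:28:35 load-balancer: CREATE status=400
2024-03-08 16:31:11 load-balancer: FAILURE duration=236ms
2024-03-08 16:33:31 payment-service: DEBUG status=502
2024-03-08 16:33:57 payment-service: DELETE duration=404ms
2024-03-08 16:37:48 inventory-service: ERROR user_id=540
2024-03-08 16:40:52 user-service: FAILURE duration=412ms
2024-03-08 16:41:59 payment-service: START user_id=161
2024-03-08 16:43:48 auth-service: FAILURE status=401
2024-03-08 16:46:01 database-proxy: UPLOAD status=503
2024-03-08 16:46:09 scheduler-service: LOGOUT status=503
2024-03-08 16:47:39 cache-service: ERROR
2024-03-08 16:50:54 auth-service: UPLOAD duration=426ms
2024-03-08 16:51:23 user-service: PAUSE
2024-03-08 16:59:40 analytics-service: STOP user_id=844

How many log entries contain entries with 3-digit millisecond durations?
6

To find matching entries:

1. Pattern to match: entries with 3-digit millisecond durations
2. Scan each log entry for the pattern
3. Count matches: 6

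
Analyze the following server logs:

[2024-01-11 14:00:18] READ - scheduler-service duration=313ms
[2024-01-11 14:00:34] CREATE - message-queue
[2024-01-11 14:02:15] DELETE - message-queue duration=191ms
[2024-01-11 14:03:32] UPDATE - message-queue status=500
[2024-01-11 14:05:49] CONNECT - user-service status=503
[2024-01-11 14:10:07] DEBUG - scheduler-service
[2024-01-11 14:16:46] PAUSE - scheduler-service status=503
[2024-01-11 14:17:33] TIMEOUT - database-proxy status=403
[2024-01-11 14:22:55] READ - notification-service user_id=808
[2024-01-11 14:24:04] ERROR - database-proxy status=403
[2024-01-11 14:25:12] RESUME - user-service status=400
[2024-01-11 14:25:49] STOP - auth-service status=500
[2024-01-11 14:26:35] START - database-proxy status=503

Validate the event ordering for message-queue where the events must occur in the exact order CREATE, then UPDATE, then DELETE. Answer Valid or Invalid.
Invalid

To validate ordering:

1. Required order: CREATE → UPDATE → DELETE
2. Rule: the events must occur in the exact order CREATE, then UPDATE, then DELETE
3. Check actual order of events for message-queue
4. Result: Invalid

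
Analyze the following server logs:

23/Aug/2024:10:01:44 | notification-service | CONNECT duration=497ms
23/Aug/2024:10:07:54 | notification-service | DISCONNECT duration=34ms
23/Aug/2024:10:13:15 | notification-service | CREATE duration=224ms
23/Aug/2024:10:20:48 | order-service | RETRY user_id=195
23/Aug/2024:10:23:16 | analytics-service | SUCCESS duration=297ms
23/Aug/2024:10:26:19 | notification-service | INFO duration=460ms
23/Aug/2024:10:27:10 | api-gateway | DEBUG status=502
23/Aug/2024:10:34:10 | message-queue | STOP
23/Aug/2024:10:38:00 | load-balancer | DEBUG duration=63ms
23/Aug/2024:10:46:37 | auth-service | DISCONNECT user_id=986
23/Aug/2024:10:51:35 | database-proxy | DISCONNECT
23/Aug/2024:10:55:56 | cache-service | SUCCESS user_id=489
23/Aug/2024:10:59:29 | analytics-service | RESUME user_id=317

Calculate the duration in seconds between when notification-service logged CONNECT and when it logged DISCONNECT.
370

To find the time between events:

1. Locate the first CONNECT event for notification-service: 23/Aug/2024:10:01:44
2. Locate the first DISCONNECT event for notification-service: 23/Aug/2024:10:07:54
3. Calculate the difference: 23/Aug/2024:10:07:54 - 23/Aug/2024:10:01:44 = 370 seconds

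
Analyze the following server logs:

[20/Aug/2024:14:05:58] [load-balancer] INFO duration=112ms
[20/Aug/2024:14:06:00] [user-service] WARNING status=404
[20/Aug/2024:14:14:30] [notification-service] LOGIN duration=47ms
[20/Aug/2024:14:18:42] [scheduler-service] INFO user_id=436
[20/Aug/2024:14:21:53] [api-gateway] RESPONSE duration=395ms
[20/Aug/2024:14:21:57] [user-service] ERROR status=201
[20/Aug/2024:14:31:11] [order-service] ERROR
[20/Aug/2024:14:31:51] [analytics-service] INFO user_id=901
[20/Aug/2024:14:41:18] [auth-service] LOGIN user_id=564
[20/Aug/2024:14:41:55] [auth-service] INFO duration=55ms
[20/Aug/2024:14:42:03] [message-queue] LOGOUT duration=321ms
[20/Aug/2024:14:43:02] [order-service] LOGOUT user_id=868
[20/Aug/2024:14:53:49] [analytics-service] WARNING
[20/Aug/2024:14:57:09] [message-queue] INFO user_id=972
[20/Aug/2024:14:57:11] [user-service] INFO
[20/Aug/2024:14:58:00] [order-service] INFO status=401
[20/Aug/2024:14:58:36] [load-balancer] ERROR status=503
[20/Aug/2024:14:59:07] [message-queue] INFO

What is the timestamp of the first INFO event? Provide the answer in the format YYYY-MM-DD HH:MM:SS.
2024-08-20 14:05:58

To find the first event:

1. Filter for all INFO events
2. Sort by timestamp
3. Select the first one
4. Timestamp: 2024-08-20 14:05:58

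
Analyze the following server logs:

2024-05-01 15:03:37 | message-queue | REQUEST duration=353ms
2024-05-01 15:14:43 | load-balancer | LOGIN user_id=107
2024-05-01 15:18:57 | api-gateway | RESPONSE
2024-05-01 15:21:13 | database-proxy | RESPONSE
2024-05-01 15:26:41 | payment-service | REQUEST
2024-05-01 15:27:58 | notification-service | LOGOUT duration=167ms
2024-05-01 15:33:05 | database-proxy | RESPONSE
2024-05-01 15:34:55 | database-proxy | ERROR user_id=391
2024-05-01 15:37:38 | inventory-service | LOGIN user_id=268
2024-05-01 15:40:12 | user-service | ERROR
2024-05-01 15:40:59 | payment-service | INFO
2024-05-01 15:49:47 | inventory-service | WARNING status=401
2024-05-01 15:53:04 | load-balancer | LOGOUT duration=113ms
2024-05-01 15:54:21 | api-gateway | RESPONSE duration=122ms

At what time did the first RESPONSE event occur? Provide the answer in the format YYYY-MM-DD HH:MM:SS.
2024-05-01 15:18:57

To find the first event:

1. Filter for all RESPONSE events
2. Sort by timestamp
3. Select the first one
4. Timestamp: 2024-05-01 15:18:57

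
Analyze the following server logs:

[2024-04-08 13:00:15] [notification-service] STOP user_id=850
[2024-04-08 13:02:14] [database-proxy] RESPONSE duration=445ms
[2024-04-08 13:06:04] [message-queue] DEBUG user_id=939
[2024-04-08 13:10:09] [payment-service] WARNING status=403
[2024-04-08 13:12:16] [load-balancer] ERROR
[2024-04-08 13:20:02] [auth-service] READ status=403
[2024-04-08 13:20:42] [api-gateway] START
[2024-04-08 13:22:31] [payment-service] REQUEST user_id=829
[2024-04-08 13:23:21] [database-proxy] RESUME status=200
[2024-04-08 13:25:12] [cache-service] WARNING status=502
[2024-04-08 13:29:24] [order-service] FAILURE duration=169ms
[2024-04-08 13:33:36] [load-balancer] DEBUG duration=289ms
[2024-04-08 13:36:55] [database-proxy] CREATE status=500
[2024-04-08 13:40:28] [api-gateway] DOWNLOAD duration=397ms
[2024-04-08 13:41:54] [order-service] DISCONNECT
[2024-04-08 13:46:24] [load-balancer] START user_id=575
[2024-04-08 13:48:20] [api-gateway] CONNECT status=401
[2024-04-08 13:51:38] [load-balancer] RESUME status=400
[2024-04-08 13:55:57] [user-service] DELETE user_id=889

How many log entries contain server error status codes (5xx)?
2

To find matching entries:

1. Pattern to match: server error status codes (5xx)
2. Scan each log entry for the pattern
3. Count matches: 2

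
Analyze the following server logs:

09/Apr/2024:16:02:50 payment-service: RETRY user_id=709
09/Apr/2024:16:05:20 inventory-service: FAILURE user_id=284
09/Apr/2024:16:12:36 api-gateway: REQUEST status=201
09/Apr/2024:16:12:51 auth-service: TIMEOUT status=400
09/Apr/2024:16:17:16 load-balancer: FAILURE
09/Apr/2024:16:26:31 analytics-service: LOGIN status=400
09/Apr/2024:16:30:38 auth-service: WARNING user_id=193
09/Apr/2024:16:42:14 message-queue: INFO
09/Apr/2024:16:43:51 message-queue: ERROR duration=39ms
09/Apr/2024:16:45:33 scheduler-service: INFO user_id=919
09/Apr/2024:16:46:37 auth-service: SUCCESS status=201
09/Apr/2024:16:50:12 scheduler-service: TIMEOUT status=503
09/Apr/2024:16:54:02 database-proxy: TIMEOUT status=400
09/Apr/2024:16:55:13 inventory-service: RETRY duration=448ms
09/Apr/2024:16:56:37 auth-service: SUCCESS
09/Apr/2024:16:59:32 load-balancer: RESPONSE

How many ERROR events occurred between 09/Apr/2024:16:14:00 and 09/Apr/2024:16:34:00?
0

To count events in the time window:

1. Window boundaries: 09/Apr/2024:16:14:00 to 09/Apr/2024:16:34:00
2. Filter for ERROR events within this window
3. Count matching events: 0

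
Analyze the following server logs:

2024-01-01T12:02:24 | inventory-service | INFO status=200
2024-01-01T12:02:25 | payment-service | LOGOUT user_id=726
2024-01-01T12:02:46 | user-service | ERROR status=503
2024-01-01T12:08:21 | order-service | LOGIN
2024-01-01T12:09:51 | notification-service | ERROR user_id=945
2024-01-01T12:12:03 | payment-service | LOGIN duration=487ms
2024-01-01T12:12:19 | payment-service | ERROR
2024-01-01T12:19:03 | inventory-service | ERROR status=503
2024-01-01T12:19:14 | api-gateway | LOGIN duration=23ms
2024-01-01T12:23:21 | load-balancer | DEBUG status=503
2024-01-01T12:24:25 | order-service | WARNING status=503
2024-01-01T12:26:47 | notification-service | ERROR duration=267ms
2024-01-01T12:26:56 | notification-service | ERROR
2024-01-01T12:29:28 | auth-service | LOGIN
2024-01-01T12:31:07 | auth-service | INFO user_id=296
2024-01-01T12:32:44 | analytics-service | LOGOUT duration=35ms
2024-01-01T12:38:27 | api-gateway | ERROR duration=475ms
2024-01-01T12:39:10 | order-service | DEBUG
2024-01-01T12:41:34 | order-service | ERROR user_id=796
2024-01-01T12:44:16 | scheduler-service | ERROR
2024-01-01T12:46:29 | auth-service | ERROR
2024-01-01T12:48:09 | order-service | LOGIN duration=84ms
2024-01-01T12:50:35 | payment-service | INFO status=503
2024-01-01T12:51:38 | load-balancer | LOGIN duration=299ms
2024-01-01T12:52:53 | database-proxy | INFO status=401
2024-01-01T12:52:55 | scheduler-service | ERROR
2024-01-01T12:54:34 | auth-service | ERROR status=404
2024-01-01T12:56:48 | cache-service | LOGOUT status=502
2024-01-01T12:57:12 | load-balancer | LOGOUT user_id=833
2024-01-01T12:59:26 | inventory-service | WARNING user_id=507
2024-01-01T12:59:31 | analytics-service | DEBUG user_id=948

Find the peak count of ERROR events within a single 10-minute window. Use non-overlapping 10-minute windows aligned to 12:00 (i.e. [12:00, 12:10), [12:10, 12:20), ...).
3

To find the burst window:

1. Divide the log period into non-overlapping 10-minute windows starting at 12:00
2. Count ERROR events in each window
3. Find the window with maximum count
4. Maximum events in a window: 3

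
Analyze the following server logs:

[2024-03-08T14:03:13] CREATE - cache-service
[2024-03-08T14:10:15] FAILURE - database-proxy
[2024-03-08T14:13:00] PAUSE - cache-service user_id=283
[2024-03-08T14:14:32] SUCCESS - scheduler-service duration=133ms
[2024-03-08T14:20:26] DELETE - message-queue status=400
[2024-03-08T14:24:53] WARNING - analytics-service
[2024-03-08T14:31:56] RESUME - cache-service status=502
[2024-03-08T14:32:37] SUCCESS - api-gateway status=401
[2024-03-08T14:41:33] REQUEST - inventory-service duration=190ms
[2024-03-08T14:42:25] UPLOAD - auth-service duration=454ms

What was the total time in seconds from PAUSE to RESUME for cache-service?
1136

To calculate state duration:

1. Find PAUSE event for cache-service: 2024-03-08T14:13:00
2. Find RESUME event for cache-service: 2024-03-08T14:31:56
3. Calculate duration: 2024-03-08T14:31:56 - 2024-03-08T14:13:00 = 1136 seconds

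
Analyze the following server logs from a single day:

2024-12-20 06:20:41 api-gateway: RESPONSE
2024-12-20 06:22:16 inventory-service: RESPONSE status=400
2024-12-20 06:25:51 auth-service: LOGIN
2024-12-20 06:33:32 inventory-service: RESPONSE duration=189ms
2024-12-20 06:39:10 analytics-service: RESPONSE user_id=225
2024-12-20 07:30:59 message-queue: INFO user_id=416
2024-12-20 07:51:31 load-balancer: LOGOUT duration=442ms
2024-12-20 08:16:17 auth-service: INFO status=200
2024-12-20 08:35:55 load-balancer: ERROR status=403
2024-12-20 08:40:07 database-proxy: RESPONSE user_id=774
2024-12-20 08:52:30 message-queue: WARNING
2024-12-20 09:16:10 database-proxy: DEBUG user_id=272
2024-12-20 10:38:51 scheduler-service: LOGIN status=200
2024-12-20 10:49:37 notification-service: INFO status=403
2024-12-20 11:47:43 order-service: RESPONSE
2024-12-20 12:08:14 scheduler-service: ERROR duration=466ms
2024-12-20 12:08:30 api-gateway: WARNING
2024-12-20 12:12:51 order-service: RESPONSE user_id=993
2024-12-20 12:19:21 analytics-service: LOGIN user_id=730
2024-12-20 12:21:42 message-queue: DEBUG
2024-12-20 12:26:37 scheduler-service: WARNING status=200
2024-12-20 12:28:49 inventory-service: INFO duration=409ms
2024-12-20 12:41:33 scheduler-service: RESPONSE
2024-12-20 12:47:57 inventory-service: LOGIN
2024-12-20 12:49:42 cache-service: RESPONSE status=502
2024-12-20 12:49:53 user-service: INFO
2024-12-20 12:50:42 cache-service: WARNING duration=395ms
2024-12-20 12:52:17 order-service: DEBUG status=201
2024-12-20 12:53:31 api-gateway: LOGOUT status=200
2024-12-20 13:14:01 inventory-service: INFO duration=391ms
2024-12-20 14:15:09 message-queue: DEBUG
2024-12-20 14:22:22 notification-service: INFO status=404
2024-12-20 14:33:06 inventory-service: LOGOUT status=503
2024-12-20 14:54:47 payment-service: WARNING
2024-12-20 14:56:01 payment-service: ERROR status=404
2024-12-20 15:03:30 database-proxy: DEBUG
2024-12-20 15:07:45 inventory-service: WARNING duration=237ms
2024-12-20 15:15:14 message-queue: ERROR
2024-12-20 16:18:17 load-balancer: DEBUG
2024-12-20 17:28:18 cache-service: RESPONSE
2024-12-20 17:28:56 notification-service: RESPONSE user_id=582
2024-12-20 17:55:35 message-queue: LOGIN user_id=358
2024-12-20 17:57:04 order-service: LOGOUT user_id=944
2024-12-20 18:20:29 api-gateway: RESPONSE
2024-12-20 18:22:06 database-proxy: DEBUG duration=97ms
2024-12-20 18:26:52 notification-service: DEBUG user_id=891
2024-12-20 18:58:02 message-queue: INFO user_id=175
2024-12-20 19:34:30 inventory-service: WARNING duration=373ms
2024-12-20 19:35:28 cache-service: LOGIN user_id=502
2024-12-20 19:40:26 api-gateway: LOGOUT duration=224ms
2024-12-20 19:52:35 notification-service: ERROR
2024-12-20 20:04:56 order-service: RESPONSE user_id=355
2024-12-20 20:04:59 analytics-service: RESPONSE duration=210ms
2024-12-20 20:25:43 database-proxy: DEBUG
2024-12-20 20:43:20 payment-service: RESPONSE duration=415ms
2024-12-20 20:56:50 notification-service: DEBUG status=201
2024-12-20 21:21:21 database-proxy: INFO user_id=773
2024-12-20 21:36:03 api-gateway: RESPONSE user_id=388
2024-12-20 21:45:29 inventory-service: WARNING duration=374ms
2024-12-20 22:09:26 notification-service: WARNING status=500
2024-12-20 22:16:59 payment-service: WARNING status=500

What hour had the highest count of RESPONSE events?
6

To find the peak hour:

1. Group all RESPONSE events by hour
2. Count events in each hour
3. Find hour with maximum count
4. Peak hour: 6 (with 4 events)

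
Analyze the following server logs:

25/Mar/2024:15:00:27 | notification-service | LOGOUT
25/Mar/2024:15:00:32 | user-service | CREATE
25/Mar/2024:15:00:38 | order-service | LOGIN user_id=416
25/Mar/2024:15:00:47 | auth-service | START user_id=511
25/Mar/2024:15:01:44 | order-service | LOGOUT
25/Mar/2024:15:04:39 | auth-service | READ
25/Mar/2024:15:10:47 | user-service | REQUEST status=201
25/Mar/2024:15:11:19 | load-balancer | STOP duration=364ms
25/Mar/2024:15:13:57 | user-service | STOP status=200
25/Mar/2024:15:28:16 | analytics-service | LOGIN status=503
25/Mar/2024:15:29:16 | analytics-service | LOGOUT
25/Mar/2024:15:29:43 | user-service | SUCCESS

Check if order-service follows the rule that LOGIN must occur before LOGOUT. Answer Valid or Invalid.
Valid

To validate ordering:

1. Required order: LOGIN → LOGOUT
2. Rule: LOGIN must occur before LOGOUT
3. Check actual order of events for order-service
4. Result: Valid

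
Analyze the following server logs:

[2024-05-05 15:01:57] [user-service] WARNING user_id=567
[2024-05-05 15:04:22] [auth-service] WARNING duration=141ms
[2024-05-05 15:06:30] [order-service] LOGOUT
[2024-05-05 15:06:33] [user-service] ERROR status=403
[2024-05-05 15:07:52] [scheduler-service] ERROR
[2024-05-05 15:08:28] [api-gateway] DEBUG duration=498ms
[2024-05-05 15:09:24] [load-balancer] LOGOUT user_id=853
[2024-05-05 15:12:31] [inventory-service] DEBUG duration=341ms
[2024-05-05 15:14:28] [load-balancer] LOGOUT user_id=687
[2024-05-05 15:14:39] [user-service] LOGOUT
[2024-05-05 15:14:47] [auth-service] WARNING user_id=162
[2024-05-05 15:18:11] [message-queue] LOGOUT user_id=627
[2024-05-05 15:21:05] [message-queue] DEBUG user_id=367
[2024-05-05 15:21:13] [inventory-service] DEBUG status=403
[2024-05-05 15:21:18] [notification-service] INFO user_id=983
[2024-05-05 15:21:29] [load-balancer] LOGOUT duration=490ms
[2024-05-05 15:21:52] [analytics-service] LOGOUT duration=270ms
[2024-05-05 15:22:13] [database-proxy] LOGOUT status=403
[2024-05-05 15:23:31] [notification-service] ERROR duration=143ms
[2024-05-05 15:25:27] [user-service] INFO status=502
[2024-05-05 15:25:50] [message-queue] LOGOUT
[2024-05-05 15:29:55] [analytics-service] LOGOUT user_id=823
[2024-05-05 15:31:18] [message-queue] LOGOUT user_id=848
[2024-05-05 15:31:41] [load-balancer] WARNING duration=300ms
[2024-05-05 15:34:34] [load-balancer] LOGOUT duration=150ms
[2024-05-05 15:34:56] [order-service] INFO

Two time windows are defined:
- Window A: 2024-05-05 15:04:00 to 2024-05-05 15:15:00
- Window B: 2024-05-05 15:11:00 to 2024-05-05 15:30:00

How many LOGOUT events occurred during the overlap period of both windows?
2

To find overlap events:

1. Window A: 2024-05-05 15:04:00 to 2024-05-05 15:15:00
2. Window B: 2024-05-05 15:11:00 to 2024-05-05 15:30:00
3. Overlap period: 2024-05-05 15:11:00 to 2024-05-05 15:15:00
4. Count LOGOUT events in overlap: 2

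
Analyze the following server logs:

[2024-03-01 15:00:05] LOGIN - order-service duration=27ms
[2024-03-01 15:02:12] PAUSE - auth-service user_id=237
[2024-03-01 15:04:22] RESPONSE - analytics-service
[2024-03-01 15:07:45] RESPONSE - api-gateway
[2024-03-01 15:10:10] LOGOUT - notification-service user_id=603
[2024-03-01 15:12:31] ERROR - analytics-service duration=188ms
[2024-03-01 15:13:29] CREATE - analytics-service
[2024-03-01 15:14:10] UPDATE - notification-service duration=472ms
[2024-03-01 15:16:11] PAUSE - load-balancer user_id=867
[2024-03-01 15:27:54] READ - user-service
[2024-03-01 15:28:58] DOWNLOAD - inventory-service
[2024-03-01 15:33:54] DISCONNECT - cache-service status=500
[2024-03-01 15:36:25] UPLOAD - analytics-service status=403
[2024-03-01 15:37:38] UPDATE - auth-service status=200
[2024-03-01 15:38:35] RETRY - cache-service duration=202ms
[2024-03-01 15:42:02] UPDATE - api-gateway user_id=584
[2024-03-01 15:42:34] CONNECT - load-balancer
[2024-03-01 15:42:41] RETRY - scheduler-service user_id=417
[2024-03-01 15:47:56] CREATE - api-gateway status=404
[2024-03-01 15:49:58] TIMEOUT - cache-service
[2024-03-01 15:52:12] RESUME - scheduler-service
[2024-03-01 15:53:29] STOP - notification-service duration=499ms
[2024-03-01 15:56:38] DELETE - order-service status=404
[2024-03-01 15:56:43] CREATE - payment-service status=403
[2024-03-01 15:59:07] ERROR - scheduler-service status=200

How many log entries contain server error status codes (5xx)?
1

To find matching entries:

1. Pattern to match: server error status codes (5xx)
2. Scan each log entry for the pattern
3. Count matches: 1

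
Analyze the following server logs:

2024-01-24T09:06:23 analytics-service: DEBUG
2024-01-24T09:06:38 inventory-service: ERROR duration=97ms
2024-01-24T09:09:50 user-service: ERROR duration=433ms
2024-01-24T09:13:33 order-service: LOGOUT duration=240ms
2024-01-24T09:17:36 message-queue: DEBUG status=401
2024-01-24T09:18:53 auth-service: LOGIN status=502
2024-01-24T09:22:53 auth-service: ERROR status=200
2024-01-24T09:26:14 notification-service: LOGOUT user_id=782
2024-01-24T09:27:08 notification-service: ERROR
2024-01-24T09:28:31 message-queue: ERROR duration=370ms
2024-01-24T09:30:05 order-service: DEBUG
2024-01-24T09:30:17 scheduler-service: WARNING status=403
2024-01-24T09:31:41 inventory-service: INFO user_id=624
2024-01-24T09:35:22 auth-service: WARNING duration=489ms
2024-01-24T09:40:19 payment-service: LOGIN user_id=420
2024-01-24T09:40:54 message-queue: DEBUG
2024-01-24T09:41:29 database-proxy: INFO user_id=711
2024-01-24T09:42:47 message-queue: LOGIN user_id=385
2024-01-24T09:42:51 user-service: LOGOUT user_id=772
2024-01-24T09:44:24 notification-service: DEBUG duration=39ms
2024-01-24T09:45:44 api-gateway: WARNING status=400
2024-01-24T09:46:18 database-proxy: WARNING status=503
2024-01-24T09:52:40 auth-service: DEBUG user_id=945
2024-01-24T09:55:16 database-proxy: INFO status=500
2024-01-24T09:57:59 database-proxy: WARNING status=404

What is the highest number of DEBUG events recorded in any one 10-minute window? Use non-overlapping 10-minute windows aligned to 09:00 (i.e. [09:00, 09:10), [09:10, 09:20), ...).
2

To find the burst window:

1. Divide the log period into non-overlapping 10-minute windows starting at 09:00
2. Count DEBUG events in each window
3. Find the window with maximum count
4. Maximum events in a window: 2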